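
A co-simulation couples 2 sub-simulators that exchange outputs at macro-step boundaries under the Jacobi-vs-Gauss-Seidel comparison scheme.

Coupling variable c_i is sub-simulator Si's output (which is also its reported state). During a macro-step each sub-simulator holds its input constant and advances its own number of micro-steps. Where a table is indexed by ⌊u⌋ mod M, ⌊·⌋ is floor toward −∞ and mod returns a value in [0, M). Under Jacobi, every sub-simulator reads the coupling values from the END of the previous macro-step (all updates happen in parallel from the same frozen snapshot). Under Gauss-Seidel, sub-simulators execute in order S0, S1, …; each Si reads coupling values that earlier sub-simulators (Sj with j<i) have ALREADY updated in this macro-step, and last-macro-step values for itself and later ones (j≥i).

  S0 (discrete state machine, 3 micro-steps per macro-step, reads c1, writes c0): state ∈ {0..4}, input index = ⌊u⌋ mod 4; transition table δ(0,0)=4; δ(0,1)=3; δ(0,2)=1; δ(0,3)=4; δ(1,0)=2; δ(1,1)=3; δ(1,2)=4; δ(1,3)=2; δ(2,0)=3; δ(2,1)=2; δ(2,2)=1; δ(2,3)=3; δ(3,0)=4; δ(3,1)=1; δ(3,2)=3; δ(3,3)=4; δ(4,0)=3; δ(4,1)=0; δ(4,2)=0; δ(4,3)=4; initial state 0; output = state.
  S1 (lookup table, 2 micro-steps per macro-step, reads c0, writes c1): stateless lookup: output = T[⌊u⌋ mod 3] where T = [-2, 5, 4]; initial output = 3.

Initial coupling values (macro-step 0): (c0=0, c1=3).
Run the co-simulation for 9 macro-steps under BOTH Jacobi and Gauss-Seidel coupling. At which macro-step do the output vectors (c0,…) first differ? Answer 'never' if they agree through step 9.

first divergence at macro-step: 1

[Jacobi] macro 1: S0 reads c1=3 → after 3×micro: 4; S1 reads c0=0 → after 2×micro: -2 ⇒ (c0=4, c1=-2)
[Jacobi] macro 2: S0 reads c1=-2 → after 3×micro: 4; S1 reads c0=4 → after 2×micro: 5 ⇒ (c0=4, c1=5)
[Jacobi] macro 3: S0 reads c1=5 → after 3×micro: 1; S1 reads c0=4 → after 2×micro: 5 ⇒ (c0=1, c1=5)
[Jacobi] macro 4: S0 reads c1=5 → after 3×micro: 3; S1 reads c0=1 → after 2×micro: 5 ⇒ (c0=3, c1=5)
[Jacobi] macro 5: S0 reads c1=5 → after 3×micro: 1; S1 reads c0=3 → after 2×micro: -2 ⇒ (c0=1, c1=-2)
[Jacobi] macro 6: S0 reads c1=-2 → after 3×micro: 1; S1 reads c0=1 → after 2×micro: 5 ⇒ (c0=1, c1=5)
[Jacobi] macro 7: S0 reads c1=5 → after 3×micro: 3; S1 reads c0=1 → after 2×micro: 5 ⇒ (c0=3, c1=5)
[Jacobi] macro 8: S0 reads c1=5 → after 3×micro: 1; S1 reads c0=3 → after 2×micro: -2 ⇒ (c0=1, c1=-2)
[Jacobi] macro 9: S0 reads c1=-2 → after 3×micro: 1; S1 reads c0=1 → after 2×micro: 5 ⇒ (c0=1, c1=5)
[Gauss-Seidel] macro 1: S0 reads c1=3 → after 3×micro: 4; S1 reads c0=4 → after 2×micro: 5 ⇒ (c0=4, c1=5)
[Gauss-Seidel] macro 2: S0 reads c1=5 → after 3×micro: 1; S1 reads c0=1 → after 2×micro: 5 ⇒ (c0=1, c1=5)
[Gauss-Seidel] macro 3: S0 reads c1=5 → after 3×micro: 3; S1 reads c0=3 → after 2×micro: -2 ⇒ (c0=3, c1=-2)
[Gauss-Seidel] macro 4: S0 reads c1=-2 → after 3×micro: 3; S1 reads c0=3 → after 2×micro: -2 ⇒ (c0=3, c1=-2)
[Gauss-Seidel] macro 5: S0 reads c1=-2 → after 3×micro: 3; S1 reads c0=3 → after 2×micro: -2 ⇒ (c0=3, c1=-2)
[Gauss-Seidel] macro 6: S0 reads c1=-2 → after 3×micro: 3; S1 reads c0=3 → after 2×micro: -2 ⇒ (c0=3, c1=-2)
[Gauss-Seidel] macro 7: S0 reads c1=-2 → after 3×micro: 3; S1 reads c0=3 → after 2×micro: -2 ⇒ (c0=3, c1=-2)
[Gauss-Seidel] macro 8: S0 reads c1=-2 → after 3×micro: 3; S1 reads c0=3 → after 2×micro: -2 ⇒ (c0=3, c1=-2)
[Gauss-Seidel] macro 9: S0 reads c1=-2 → after 3×micro: 3; S1 reads c0=3 → after 2×micro: -2 ⇒ (c0=3, c1=-2)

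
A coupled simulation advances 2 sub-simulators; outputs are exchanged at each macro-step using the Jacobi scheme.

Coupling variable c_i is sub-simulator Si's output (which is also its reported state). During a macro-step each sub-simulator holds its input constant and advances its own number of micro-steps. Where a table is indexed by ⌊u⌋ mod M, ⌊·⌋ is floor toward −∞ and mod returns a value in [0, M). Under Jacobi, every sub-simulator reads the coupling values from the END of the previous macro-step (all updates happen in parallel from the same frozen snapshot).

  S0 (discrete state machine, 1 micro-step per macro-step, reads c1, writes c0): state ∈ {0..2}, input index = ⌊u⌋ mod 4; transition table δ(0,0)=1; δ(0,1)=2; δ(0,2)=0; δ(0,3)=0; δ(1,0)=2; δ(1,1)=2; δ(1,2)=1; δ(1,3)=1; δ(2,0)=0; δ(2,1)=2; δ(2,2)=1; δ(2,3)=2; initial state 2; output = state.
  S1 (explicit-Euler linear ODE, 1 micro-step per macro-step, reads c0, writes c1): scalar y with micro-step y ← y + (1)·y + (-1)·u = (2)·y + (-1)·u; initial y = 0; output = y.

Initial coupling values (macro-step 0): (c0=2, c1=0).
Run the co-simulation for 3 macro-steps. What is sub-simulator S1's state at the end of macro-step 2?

macro 1: S0 reads c1=0 → after 1×micro: 0; S1 reads c0=2 → after 1×micro: -2 ⇒ (c0=0, c1=-2)
macro 2: S0 reads c1=-2 → after 1×micro: 0; S1 reads c0=0 → after 1×micro: -4 ⇒ (c0=0, c1=-4)
macro 3: S0 reads c1=-4 → after 1×micro: 1; S1 reads c0=0 → after 1×micro: -8 ⇒ (c0=1, c1=-8)

S1 state at macro-step 2 = -4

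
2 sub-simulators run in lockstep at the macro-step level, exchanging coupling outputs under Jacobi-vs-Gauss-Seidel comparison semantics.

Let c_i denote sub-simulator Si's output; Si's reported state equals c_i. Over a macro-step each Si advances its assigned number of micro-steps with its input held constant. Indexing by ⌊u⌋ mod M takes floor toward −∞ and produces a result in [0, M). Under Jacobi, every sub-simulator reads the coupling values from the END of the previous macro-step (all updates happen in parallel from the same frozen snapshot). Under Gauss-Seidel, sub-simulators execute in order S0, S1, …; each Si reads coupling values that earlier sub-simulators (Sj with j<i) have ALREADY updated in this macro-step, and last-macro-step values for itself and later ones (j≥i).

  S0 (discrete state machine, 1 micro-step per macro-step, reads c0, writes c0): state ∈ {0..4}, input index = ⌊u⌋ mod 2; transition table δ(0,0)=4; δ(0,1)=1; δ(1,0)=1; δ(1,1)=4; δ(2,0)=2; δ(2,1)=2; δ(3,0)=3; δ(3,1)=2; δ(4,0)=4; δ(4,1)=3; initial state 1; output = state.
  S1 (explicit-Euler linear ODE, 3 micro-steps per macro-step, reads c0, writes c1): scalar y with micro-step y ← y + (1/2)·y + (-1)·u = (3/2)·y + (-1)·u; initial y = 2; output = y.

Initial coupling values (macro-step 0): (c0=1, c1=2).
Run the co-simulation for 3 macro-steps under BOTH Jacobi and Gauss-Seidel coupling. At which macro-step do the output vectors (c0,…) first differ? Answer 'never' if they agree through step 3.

[Jacobi] macro 1: S0 reads c0=1 → after 1×micro: 4; S1 reads c0=1 → after 3×micro: 2 ⇒ (c0=4, c1=2)
[Jacobi] macro 2: S0 reads c0=4 → after 1×micro: 4; S1 reads c0=4 → after 3×micro: -49/4 ⇒ (c0=4, c1=-49/4)
[Jacobi] macro 3: S0 reads c0=4 → after 1×micro: 4; S1 reads c0=4 → after 3×micro: -1931/32 ⇒ (c0=4, c1=-1931/32)
[Gauss-Seidel] macro 1: S0 reads c0=1 → after 1×micro: 4; S1 reads c0=4 → after 3×micro: -49/4 ⇒ (c0=4, c1=-49/4)
[Gauss-Seidel] macro 2: S0 reads c0=4 → after 1×micro: 4; S1 reads c0=4 → after 3×micro: -1931/32 ⇒ (c0=4, c1=-1931/32)
[Gauss-Seidel] macro 3: S0 reads c0=4 → after 1×micro: 4; S1 reads c0=4 → after 3×micro: -57001/256 ⇒ (c0=4, c1=-57001/256)

first divergence at macro-step: 1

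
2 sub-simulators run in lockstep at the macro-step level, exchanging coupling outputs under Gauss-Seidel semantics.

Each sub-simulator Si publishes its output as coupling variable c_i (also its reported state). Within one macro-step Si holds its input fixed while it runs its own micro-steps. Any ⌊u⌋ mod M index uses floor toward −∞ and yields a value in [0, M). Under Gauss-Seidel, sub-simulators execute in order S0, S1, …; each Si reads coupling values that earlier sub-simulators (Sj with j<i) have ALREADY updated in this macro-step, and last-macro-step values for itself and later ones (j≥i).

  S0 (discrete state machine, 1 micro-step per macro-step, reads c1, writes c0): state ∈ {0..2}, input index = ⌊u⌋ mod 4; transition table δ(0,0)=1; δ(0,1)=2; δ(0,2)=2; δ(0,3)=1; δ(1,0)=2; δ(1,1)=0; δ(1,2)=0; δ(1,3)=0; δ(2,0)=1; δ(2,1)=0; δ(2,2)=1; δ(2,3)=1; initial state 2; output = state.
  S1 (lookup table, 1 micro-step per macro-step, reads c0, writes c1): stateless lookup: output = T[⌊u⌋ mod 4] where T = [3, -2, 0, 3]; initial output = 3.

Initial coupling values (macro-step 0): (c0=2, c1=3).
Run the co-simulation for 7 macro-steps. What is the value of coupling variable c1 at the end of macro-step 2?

c1 at macro-step 2 = 3

macro 1: S0 reads c1=3 → after 1×micro: 1; S1 reads c0=1 → after 1×micro: -2 ⇒ (c0=1, c1=-2)
macro 2: S0 reads c1=-2 → after 1×micro: 0; S1 reads c0=0 → after 1×micro: 3 ⇒ (c0=0, c1=3)
macro 3: S0 reads c1=3 → after 1×micro: 1; S1 reads c0=1 → after 1×micro: -2 ⇒ (c0=1, c1=-2)
macro 4: S0 reads c1=-2 → after 1×micro: 0; S1 reads c0=0 → after 1×micro: 3 ⇒ (c0=0, c1=3)
macro 5: S0 reads c1=3 → after 1×micro: 1; S1 reads c0=1 → after 1×micro: -2 ⇒ (c0=1, c1=-2)
macro 6: S0 reads c1=-2 → after 1×micro: 0; S1 reads c0=0 → after 1×micro: 3 ⇒ (c0=0, c1=3)
macro 7: S0 reads c1=3 → after 1×micro: 1; S1 reads c0=1 → after 1×micro: -2 ⇒ (c0=1, c1=-2)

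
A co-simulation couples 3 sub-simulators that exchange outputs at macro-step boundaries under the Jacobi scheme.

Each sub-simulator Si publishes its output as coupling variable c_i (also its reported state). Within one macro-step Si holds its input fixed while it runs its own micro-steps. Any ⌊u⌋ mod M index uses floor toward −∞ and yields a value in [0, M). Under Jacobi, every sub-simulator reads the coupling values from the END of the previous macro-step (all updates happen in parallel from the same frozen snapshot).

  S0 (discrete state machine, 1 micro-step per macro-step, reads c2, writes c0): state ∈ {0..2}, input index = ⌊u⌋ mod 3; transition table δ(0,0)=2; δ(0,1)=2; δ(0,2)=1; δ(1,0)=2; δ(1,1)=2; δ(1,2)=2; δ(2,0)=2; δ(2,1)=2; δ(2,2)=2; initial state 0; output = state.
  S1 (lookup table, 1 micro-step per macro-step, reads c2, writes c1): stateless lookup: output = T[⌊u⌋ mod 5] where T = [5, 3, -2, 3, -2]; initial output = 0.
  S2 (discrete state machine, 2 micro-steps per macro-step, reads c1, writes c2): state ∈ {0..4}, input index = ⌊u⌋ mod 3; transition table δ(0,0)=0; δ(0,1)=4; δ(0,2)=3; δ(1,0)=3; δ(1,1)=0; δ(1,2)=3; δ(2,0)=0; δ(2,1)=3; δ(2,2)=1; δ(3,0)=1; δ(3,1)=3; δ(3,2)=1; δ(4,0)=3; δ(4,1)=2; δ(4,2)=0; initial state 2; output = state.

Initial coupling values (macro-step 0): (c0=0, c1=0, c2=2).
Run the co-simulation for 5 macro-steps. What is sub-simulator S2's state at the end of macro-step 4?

S2 state at macro-step 4 = 3

macro 1: S0 reads c2=2 → after 1×micro: 1; S1 reads c2=2 → after 1×micro: -2; S2 reads c1=0 → after 2×micro: 0 ⇒ (c0=1, c1=-2, c2=0)
macro 2: S0 reads c2=0 → after 1×micro: 2; S1 reads c2=0 → after 1×micro: 5; S2 reads c1=-2 → after 2×micro: 2 ⇒ (c0=2, c1=5, c2=2)
macro 3: S0 reads c2=2 → after 1×micro: 2; S1 reads c2=2 → after 1×micro: -2; S2 reads c1=5 → after 2×micro: 3 ⇒ (c0=2, c1=-2, c2=3)
macro 4: S0 reads c2=3 → after 1×micro: 2; S1 reads c2=3 → after 1×micro: 3; S2 reads c1=-2 → after 2×micro: 3 ⇒ (c0=2, c1=3, c2=3)
macro 5: S0 reads c2=3 → after 1×micro: 2; S1 reads c2=3 → after 1×micro: 3; S2 reads c1=3 → after 2×micro: 3 ⇒ (c0=2, c1=3, c2=3)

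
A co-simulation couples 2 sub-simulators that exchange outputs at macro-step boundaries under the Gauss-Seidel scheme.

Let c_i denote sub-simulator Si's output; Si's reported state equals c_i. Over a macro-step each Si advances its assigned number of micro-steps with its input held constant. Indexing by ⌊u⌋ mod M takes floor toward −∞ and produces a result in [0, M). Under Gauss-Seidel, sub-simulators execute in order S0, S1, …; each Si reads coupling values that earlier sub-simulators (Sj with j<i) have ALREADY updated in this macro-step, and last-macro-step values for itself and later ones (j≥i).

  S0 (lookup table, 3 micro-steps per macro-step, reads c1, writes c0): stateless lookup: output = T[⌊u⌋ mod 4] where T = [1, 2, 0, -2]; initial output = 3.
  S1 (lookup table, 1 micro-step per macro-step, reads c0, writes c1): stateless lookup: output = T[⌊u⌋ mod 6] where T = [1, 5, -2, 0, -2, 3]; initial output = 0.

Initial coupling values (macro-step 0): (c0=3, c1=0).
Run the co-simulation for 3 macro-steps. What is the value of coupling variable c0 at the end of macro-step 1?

macro 1: S0 reads c1=0 → after 3×micro: 1; S1 reads c0=1 → after 1×micro: 5 ⇒ (c0=1, c1=5)
macro 2: S0 reads c1=5 → after 3×micro: 2; S1 reads c0=2 → after 1×micro: -2 ⇒ (c0=2, c1=-2)
macro 3: S0 reads c1=-2 → after 3×micro: 0; S1 reads c0=0 → after 1×micro: 1 ⇒ (c0=0, c1=1)

c0 at macro-step 1 = 1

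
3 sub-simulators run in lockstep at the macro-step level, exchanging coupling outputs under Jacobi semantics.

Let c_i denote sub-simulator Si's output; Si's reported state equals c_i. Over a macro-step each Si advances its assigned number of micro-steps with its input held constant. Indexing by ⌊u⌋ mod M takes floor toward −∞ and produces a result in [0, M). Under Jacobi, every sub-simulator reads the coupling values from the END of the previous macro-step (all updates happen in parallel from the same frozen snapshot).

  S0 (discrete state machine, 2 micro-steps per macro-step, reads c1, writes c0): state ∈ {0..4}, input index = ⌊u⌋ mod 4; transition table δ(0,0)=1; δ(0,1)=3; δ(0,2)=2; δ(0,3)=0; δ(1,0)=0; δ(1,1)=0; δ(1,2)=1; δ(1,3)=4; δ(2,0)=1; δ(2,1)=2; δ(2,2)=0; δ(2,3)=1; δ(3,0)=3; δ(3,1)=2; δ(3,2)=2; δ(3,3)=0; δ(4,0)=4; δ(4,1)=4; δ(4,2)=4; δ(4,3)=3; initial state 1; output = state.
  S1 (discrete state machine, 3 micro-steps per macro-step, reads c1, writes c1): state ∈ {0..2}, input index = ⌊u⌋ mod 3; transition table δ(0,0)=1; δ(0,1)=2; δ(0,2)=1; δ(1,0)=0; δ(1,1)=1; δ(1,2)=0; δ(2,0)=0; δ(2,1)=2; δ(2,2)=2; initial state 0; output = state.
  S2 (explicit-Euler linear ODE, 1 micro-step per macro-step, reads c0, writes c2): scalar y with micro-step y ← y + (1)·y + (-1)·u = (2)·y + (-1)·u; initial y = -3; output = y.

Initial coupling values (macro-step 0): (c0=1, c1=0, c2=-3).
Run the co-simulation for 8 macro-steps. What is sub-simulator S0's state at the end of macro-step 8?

S0 state at macro-step 8 = 2

macro 1: S0 reads c1=0 → after 2×micro: 1; S1 reads c1=0 → after 3×micro: 1; S2 reads c0=1 → after 1×micro: -7 ⇒ (c0=1, c1=1, c2=-7)
macro 2: S0 reads c1=1 → after 2×micro: 3; S1 reads c1=1 → after 3×micro: 1; S2 reads c0=1 → after 1×micro: -15 ⇒ (c0=3, c1=1, c2=-15)
macro 3: S0 reads c1=1 → after 2×micro: 2; S1 reads c1=1 → after 3×micro: 1; S2 reads c0=3 → after 1×micro: -33 ⇒ (c0=2, c1=1, c2=-33)
macro 4: S0 reads c1=1 → after 2×micro: 2; S1 reads c1=1 → after 3×micro: 1; S2 reads c0=2 → after 1×micro: -68 ⇒ (c0=2, c1=1, c2=-68)
macro 5: S0 reads c1=1 → after 2×micro: 2; S1 reads c1=1 → after 3×micro: 1; S2 reads c0=2 → after 1×micro: -138 ⇒ (c0=2, c1=1, c2=-138)
macro 6: S0 reads c1=1 → after 2×micro: 2; S1 reads c1=1 → after 3×micro: 1; S2 reads c0=2 → after 1×micro: -278 ⇒ (c0=2, c1=1, c2=-278)
macro 7: S0 reads c1=1 → after 2×micro: 2; S1 reads c1=1 → after 3×micro: 1; S2 reads c0=2 → after 1×micro: -558 ⇒ (c0=2, c1=1, c2=-558)
macro 8: S0 reads c1=1 → after 2×micro: 2; S1 reads c1=1 → after 3×micro: 1; S2 reads c0=2 → after 1×micro: -1118 ⇒ (c0=2, c1=1, c2=-1118)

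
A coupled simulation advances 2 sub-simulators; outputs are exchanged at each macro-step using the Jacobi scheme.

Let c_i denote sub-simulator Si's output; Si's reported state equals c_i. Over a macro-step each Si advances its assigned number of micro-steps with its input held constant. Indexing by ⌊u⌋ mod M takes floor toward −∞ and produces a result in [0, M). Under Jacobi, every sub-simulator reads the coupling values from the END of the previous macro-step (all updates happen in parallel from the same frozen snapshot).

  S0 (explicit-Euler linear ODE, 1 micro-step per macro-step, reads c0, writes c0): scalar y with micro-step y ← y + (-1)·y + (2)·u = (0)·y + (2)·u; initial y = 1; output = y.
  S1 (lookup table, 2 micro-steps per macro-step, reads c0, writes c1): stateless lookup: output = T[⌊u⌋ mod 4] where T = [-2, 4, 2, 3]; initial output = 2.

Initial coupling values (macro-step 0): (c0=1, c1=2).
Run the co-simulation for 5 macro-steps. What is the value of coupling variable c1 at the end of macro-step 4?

c1 at macro-step 4 = -2

macro 1: S0 reads c0=1 → after 1×micro: 2; S1 reads c0=1 → after 2×micro: 4 ⇒ (c0=2, c1=4)
macro 2: S0 reads c0=2 → after 1×micro: 4; S1 reads c0=2 → after 2×micro: 2 ⇒ (c0=4, c1=2)
macro 3: S0 reads c0=4 → after 1×micro: 8; S1 reads c0=4 → after 2×micro: -2 ⇒ (c0=8, c1=-2)
macro 4: S0 reads c0=8 → after 1×micro: 16; S1 reads c0=8 → after 2×micro: -2 ⇒ (c0=16, c1=-2)
macro 5: S0 reads c0=16 → after 1×micro: 32; S1 reads c0=16 → after 2×micro: -2 ⇒ (c0=32, c1=-2)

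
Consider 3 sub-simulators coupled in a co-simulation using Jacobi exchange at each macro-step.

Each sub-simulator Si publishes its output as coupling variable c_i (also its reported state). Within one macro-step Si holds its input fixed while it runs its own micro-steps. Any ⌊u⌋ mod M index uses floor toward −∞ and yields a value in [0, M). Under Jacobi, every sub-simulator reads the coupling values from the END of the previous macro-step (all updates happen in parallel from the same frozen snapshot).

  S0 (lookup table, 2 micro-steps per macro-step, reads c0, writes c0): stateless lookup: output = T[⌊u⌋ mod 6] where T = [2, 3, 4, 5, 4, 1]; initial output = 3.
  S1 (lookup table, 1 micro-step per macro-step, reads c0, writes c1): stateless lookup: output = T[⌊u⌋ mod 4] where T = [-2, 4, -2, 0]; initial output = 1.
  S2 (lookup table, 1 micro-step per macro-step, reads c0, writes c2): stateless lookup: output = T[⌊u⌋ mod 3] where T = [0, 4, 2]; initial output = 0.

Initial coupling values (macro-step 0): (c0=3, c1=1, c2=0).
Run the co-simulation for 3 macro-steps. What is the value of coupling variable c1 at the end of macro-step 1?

macro 1: S0 reads c0=3 → after 2×micro: 5; S1 reads c0=3 → after 1×micro: 0; S2 reads c0=3 → after 1×micro: 0 ⇒ (c0=5, c1=0, c2=0)
macro 2: S0 reads c0=5 → after 2×micro: 1; S1 reads c0=5 → after 1×micro: 4; S2 reads c0=5 → after 1×micro: 2 ⇒ (c0=1, c1=4, c2=2)
macro 3: S0 reads c0=1 → after 2×micro: 3; S1 reads c0=1 → after 1×micro: 4; S2 reads c0=1 → after 1×micro: 4 ⇒ (c0=3, c1=4, c2=4)

c1 at macro-step 1 = 0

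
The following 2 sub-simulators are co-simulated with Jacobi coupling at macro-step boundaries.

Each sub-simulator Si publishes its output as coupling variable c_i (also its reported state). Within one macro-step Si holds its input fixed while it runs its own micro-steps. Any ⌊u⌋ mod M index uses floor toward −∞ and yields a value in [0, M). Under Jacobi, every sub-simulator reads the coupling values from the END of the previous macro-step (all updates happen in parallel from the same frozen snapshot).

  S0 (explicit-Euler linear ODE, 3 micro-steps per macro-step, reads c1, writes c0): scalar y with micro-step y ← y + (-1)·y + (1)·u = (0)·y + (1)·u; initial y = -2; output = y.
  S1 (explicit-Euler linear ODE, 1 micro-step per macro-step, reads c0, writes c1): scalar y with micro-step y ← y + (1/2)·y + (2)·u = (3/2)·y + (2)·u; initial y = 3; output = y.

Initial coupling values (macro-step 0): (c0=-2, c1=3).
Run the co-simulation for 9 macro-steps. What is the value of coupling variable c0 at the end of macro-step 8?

macro 1: S0 reads c1=3 → after 3×micro: 3; S1 reads c0=-2 → after 1×micro: 1/2 ⇒ (c0=3, c1=1/2)
macro 2: S0 reads c1=1/2 → after 3×micro: 1/2; S1 reads c0=3 → after 1×micro: 27/4 ⇒ (c0=1/2, c1=27/4)
macro 3: S0 reads c1=27/4 → after 3×micro: 27/4; S1 reads c0=1/2 → after 1×micro: 89/8 ⇒ (c0=27/4, c1=89/8)
macro 4: S0 reads c1=89/8 → after 3×micro: 89/8; S1 reads c0=27/4 → after 1×micro: 483/16 ⇒ (c0=89/8, c1=483/16)
macro 5: S0 reads c1=483/16 → after 3×micro: 483/16; S1 reads c0=89/8 → after 1×micro: 2161/32 ⇒ (c0=483/16, c1=2161/32)
macro 6: S0 reads c1=2161/32 → after 3×micro: 2161/32; S1 reads c0=483/16 → after 1×micro: 10347/64 ⇒ (c0=2161/32, c1=10347/64)
macro 7: S0 reads c1=10347/64 → after 3×micro: 10347/64; S1 reads c0=2161/32 → after 1×micro: 48329/128 ⇒ (c0=10347/64, c1=48329/128)
macro 8: S0 reads c1=48329/128 → after 3×micro: 48329/128; S1 reads c0=10347/64 → after 1×micro: 227763/256 ⇒ (c0=48329/128, c1=227763/256)
macro 9: S0 reads c1=227763/256 → after 3×micro: 227763/256; S1 reads c0=48329/128 → after 1×micro: 1069921/512 ⇒ (c0=227763/256, c1=1069921/512)

c0 at macro-step 8 = 48329/128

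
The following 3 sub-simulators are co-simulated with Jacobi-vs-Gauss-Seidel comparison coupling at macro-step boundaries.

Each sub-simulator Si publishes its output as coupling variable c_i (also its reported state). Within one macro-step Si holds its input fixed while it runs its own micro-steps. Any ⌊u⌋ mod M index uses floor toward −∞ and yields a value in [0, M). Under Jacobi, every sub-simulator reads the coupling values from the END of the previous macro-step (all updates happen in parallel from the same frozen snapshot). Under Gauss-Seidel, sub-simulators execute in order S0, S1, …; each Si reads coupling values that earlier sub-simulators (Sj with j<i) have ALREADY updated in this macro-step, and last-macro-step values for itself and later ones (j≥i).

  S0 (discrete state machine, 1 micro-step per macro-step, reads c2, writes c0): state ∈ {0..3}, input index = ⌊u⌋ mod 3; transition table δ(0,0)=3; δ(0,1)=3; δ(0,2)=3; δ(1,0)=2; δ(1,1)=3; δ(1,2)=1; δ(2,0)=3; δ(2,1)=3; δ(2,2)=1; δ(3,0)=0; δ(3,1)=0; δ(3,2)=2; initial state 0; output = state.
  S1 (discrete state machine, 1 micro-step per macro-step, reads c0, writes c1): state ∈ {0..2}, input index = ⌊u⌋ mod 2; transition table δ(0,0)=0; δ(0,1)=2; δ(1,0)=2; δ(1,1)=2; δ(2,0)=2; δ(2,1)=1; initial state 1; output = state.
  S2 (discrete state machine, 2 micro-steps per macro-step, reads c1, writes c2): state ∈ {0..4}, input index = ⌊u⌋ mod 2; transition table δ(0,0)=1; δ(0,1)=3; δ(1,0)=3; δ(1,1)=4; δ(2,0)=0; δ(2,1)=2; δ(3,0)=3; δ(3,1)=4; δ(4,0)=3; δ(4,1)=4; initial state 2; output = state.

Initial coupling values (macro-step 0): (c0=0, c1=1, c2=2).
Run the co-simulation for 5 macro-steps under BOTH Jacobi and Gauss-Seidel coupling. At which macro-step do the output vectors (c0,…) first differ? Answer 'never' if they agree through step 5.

[Jacobi] macro 1: S0 reads c2=2 → after 1×micro: 3; S1 reads c0=0 → after 1×micro: 2; S2 reads c1=1 → after 2×micro: 2 ⇒ (c0=3, c1=2, c2=2)
[Jacobi] macro 2: S0 reads c2=2 → after 1×micro: 2; S1 reads c0=3 → after 1×micro: 1; S2 reads c1=2 → after 2×micro: 1 ⇒ (c0=2, c1=1, c2=1)
[Jacobi] macro 3: S0 reads c2=1 → after 1×micro: 3; S1 reads c0=2 → after 1×micro: 2; S2 reads c1=1 → after 2×micro: 4 ⇒ (c0=3, c1=2, c2=4)
[Jacobi] macro 4: S0 reads c2=4 → after 1×micro: 0; S1 reads c0=3 → after 1×micro: 1; S2 reads c1=2 → after 2×micro: 3 ⇒ (c0=0, c1=1, c2=3)
[Jacobi] macro 5: S0 reads c2=3 → after 1×micro: 3; S1 reads c0=0 → after 1×micro: 2; S2 reads c1=1 → after 2×micro: 4 ⇒ (c0=3, c1=2, c2=4)
[Gauss-Seidel] macro 1: S0 reads c2=2 → after 1×micro: 3; S1 reads c0=3 → after 1×micro: 2; S2 reads c1=2 → after 2×micro: 1 ⇒ (c0=3, c1=2, c2=1)
[Gauss-Seidel] macro 2: S0 reads c2=1 → after 1×micro: 0; S1 reads c0=0 → after 1×micro: 2; S2 reads c1=2 → after 2×micro: 3 ⇒ (c0=0, c1=2, c2=3)
[Gauss-Seidel] macro 3: S0 reads c2=3 → after 1×micro: 3; S1 reads c0=3 → after 1×micro: 1; S2 reads c1=1 → after 2×micro: 4 ⇒ (c0=3, c1=1, c2=4)
[Gauss-Seidel] macro 4: S0 reads c2=4 → after 1×micro: 0; S1 reads c0=0 → after 1×micro: 2; S2 reads c1=2 → after 2×micro: 3 ⇒ (c0=0, c1=2, c2=3)
[Gauss-Seidel] macro 5: S0 reads c2=3 → after 1×micro: 3; S1 reads c0=3 → after 1×micro: 1; S2 reads c1=1 → after 2×micro: 4 ⇒ (c0=3, c1=1, c2=4)

first divergence at macro-step: 1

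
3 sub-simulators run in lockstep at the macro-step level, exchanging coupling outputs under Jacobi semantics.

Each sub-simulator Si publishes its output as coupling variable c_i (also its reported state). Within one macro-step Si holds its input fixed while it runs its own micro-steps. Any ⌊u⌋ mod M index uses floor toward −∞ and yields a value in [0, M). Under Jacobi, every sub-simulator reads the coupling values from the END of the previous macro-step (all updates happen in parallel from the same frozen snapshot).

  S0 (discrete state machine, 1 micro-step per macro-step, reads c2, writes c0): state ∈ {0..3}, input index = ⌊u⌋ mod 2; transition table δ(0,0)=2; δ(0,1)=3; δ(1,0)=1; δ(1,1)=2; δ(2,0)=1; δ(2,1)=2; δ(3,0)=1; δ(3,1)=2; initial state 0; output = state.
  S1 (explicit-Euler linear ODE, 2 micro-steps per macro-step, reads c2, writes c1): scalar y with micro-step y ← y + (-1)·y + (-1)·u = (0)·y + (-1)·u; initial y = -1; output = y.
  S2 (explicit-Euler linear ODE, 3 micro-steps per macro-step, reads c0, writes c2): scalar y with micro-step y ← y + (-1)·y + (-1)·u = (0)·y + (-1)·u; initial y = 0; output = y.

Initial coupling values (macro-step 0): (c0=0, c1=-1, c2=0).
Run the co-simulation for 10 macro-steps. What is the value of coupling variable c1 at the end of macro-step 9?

c1 at macro-step 9 = 1

macro 1: S0 reads c2=0 → after 1×micro: 2; S1 reads c2=0 → after 2×micro: 0; S2 reads c0=0 → after 3×micro: 0 ⇒ (c0=2, c1=0, c2=0)
macro 2: S0 reads c2=0 → after 1×micro: 1; S1 reads c2=0 → after 2×micro: 0; S2 reads c0=2 → after 3×micro: -2 ⇒ (c0=1, c1=0, c2=-2)
macro 3: S0 reads c2=-2 → after 1×micro: 1; S1 reads c2=-2 → after 2×micro: 2; S2 reads c0=1 → after 3×micro: -1 ⇒ (c0=1, c1=2, c2=-1)
macro 4: S0 reads c2=-1 → after 1×micro: 2; S1 reads c2=-1 → after 2×micro: 1; S2 reads c0=1 → after 3×micro: -1 ⇒ (c0=2, c1=1, c2=-1)
macro 5: S0 reads c2=-1 → after 1×micro: 2; S1 reads c2=-1 → after 2×micro: 1; S2 reads c0=2 → after 3×micro: -2 ⇒ (c0=2, c1=1, c2=-2)
macro 6: S0 reads c2=-2 → after 1×micro: 1; S1 reads c2=-2 → after 2×micro: 2; S2 reads c0=2 → after 3×micro: -2 ⇒ (c0=1, c1=2, c2=-2)
macro 7: S0 reads c2=-2 → after 1×micro: 1; S1 reads c2=-2 → after 2×micro: 2; S2 reads c0=1 → after 3×micro: -1 ⇒ (c0=1, c1=2, c2=-1)
macro 8: S0 reads c2=-1 → after 1×micro: 2; S1 reads c2=-1 → after 2×micro: 1; S2 reads c0=1 → after 3×micro: -1 ⇒ (c0=2, c1=1, c2=-1)
macro 9: S0 reads c2=-1 → after 1×micro: 2; S1 reads c2=-1 → after 2×micro: 1; S2 reads c0=2 → after 3×micro: -2 ⇒ (c0=2, c1=1, c2=-2)
macro 10: S0 reads c2=-2 → after 1×micro: 1; S1 reads c2=-2 → after 2×micro: 2; S2 reads c0=2 → after 3×micro: -2 ⇒ (c0=1, c1=2, c2=-2)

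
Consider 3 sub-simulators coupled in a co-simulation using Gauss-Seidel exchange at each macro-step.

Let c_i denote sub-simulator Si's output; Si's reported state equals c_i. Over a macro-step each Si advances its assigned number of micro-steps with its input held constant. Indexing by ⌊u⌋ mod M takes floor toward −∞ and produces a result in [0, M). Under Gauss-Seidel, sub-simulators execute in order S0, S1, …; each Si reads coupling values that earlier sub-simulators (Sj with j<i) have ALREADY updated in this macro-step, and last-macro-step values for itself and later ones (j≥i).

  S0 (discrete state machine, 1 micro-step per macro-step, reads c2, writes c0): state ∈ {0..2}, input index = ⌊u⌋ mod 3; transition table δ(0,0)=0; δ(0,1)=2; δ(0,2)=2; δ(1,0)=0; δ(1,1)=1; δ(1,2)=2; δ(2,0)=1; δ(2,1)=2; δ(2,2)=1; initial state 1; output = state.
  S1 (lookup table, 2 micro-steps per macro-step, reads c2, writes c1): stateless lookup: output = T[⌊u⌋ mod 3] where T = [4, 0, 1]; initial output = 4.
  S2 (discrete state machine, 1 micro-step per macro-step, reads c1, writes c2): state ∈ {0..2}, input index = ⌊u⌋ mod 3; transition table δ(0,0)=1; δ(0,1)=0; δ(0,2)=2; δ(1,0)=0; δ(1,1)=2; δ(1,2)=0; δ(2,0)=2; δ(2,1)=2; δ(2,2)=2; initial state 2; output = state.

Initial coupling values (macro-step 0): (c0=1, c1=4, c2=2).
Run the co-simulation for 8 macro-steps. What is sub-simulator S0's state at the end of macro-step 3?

S0 state at macro-step 3 = 2

macro 1: S0 reads c2=2 → after 1×micro: 2; S1 reads c2=2 → after 2×micro: 1; S2 reads c1=1 → after 1×micro: 2 ⇒ (c0=2, c1=1, c2=2)
macro 2: S0 reads c2=2 → after 1×micro: 1; S1 reads c2=2 → after 2×micro: 1; S2 reads c1=1 → after 1×micro: 2 ⇒ (c0=1, c1=1, c2=2)
macro 3: S0 reads c2=2 → after 1×micro: 2; S1 reads c2=2 → after 2×micro: 1; S2 reads c1=1 → after 1×micro: 2 ⇒ (c0=2, c1=1, c2=2)
macro 4: S0 reads c2=2 → after 1×micro: 1; S1 reads c2=2 → after 2×micro: 1; S2 reads c1=1 → after 1×micro: 2 ⇒ (c0=1, c1=1, c2=2)
macro 5: S0 reads c2=2 → after 1×micro: 2; S1 reads c2=2 → after 2×micro: 1; S2 reads c1=1 → after 1×micro: 2 ⇒ (c0=2, c1=1, c2=2)
macro 6: S0 reads c2=2 → after 1×micro: 1; S1 reads c2=2 → after 2×micro: 1; S2 reads c1=1 → after 1×micro: 2 ⇒ (c0=1, c1=1, c2=2)
macro 7: S0 reads c2=2 → after 1×micro: 2; S1 reads c2=2 → after 2×micro: 1; S2 reads c1=1 → after 1×micro: 2 ⇒ (c0=2, c1=1, c2=2)
macro 8: S0 reads c2=2 → after 1×micro: 1; S1 reads c2=2 → after 2×micro: 1; S2 reads c1=1 → after 1×micro: 2 ⇒ (c0=1, c1=1, c2=2)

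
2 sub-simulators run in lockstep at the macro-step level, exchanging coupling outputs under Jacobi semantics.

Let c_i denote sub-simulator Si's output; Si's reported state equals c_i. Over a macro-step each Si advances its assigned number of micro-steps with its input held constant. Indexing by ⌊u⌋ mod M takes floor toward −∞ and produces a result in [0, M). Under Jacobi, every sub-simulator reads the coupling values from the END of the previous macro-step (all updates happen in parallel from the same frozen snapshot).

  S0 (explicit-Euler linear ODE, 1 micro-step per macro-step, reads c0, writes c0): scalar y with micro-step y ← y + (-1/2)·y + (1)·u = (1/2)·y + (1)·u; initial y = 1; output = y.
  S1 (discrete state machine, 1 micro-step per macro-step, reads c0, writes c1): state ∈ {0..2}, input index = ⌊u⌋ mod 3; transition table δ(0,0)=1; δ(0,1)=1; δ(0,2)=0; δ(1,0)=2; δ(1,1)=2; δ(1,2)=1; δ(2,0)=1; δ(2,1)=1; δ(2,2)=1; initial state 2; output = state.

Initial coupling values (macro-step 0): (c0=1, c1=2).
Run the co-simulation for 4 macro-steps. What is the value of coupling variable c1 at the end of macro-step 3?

macro 1: S0 reads c0=1 → after 1×micro: 3/2; S1 reads c0=1 → after 1×micro: 1 ⇒ (c0=3/2, c1=1)
macro 2: S0 reads c0=3/2 → after 1×micro: 9/4; S1 reads c0=3/2 → after 1×micro: 2 ⇒ (c0=9/4, c1=2)
macro 3: S0 reads c0=9/4 → after 1×micro: 27/8; S1 reads c0=9/4 → after 1×micro: 1 ⇒ (c0=27/8, c1=1)
macro 4: S0 reads c0=27/8 → after 1×micro: 81/16; S1 reads c0=27/8 → after 1×micro: 2 ⇒ (c0=81/16, c1=2)

c1 at macro-step 3 = 1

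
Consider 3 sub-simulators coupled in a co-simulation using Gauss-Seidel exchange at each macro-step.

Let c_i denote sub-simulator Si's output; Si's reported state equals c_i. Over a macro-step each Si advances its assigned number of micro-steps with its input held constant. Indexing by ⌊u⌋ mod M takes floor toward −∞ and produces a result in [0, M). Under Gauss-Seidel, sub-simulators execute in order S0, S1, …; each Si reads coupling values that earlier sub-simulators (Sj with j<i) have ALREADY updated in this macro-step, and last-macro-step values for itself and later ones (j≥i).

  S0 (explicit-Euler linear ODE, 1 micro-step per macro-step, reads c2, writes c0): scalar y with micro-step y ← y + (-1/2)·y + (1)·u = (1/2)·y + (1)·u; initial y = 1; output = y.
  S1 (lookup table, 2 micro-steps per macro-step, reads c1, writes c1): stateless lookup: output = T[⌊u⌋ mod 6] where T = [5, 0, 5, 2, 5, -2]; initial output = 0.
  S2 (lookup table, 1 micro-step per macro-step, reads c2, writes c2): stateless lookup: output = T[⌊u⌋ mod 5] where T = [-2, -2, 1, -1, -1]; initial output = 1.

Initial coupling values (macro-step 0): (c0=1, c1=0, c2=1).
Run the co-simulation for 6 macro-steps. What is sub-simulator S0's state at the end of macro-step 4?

macro 1: S0 reads c2=1 → after 1×micro: 3/2; S1 reads c1=0 → after 2×micro: 5; S2 reads c2=1 → after 1×micro: -2 ⇒ (c0=3/2, c1=5, c2=-2)
macro 2: S0 reads c2=-2 → after 1×micro: -5/4; S1 reads c1=5 → after 2×micro: -2; S2 reads c2=-2 → after 1×micro: -1 ⇒ (c0=-5/4, c1=-2, c2=-1)
macro 3: S0 reads c2=-1 → after 1×micro: -13/8; S1 reads c1=-2 → after 2×micro: 5; S2 reads c2=-1 → after 1×micro: -1 ⇒ (c0=-13/8, c1=5, c2=-1)
macro 4: S0 reads c2=-1 → after 1×micro: -29/16; S1 reads c1=5 → after 2×micro: -2; S2 reads c2=-1 → after 1×micro: -1 ⇒ (c0=-29/16, c1=-2, c2=-1)
macro 5: S0 reads c2=-1 → after 1×micro: -61/32; S1 reads c1=-2 → after 2×micro: 5; S2 reads c2=-1 → after 1×micro: -1 ⇒ (c0=-61/32, c1=5, c2=-1)
macro 6: S0 reads c2=-1 → after 1×micro: -125/64; S1 reads c1=5 → after 2×micro: -2; S2 reads c2=-1 → after 1×micro: -1 ⇒ (c0=-125/64, c1=-2, c2=-1)

S0 state at macro-step 4 = -29/16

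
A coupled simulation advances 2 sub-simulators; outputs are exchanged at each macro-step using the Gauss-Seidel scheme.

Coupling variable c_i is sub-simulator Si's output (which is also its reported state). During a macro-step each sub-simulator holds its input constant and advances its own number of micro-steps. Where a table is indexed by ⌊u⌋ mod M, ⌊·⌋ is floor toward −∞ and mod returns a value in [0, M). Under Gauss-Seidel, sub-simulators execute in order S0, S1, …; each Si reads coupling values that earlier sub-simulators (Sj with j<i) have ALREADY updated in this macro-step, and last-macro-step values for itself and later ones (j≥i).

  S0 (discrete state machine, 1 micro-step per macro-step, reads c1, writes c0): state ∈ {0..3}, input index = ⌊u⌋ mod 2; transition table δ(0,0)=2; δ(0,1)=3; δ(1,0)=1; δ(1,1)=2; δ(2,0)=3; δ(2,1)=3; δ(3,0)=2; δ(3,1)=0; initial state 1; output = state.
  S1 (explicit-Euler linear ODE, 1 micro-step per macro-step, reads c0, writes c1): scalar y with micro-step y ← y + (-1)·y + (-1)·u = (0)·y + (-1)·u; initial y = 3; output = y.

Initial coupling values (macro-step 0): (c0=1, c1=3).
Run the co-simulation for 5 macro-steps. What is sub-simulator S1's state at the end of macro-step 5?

S1 state at macro-step 5 = -3

macro 1: S0 reads c1=3 → after 1×micro: 2; S1 reads c0=2 → after 1×micro: -2 ⇒ (c0=2, c1=-2)
macro 2: S0 reads c1=-2 → after 1×micro: 3; S1 reads c0=3 → after 1×micro: -3 ⇒ (c0=3, c1=-3)
macro 3: S0 reads c1=-3 → after 1×micro: 0; S1 reads c0=0 → after 1×micro: 0 ⇒ (c0=0, c1=0)
macro 4: S0 reads c1=0 → after 1×micro: 2; S1 reads c0=2 → after 1×micro: -2 ⇒ (c0=2, c1=-2)
macro 5: S0 reads c1=-2 → after 1×micro: 3; S1 reads c0=3 → after 1×micro: -3 ⇒ (c0=3, c1=-3)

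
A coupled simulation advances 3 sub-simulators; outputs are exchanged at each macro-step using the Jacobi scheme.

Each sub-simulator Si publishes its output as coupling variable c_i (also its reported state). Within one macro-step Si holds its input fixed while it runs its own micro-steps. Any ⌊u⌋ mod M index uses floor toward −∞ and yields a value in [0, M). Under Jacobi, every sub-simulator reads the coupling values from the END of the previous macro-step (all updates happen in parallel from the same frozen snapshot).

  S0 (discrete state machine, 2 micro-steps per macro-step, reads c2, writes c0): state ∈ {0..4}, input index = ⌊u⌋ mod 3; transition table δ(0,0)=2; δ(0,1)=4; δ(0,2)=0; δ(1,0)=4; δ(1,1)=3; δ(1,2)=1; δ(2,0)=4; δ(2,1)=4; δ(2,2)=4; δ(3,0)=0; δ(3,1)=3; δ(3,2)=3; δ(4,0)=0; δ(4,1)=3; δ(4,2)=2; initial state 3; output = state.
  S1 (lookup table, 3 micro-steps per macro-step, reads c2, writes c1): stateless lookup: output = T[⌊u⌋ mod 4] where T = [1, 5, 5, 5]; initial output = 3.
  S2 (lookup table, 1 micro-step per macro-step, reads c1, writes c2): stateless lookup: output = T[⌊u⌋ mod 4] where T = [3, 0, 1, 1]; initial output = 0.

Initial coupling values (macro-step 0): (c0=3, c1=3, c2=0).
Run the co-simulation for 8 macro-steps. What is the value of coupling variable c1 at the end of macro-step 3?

macro 1: S0 reads c2=0 → after 2×micro: 2; S1 reads c2=0 → after 3×micro: 1; S2 reads c1=3 → after 1×micro: 1 ⇒ (c0=2, c1=1, c2=1)
macro 2: S0 reads c2=1 → after 2×micro: 3; S1 reads c2=1 → after 3×micro: 5; S2 reads c1=1 → after 1×micro: 0 ⇒ (c0=3, c1=5, c2=0)
macro 3: S0 reads c2=0 → after 2×micro: 2; S1 reads c2=0 → after 3×micro: 1; S2 reads c1=5 → after 1×micro: 0 ⇒ (c0=2, c1=1, c2=0)
macro 4: S0 reads c2=0 → after 2×micro: 0; S1 reads c2=0 → after 3×micro: 1; S2 reads c1=1 → after 1×micro: 0 ⇒ (c0=0, c1=1, c2=0)
macro 5: S0 reads c2=0 → after 2×micro: 4; S1 reads c2=0 → after 3×micro: 1; S2 reads c1=1 → after 1×micro: 0 ⇒ (c0=4, c1=1, c2=0)
macro 6: S0 reads c2=0 → after 2×micro: 2; S1 reads c2=0 → after 3×micro: 1; S2 reads c1=1 → after 1×micro: 0 ⇒ (c0=2, c1=1, c2=0)
macro 7: S0 reads c2=0 → after 2×micro: 0; S1 reads c2=0 → after 3×micro: 1; S2 reads c1=1 → after 1×micro: 0 ⇒ (c0=0, c1=1, c2=0)
macro 8: S0 reads c2=0 → after 2×micro: 4; S1 reads c2=0 → after 3×micro: 1; S2 reads c1=1 → after 1×micro: 0 ⇒ (c0=4, c1=1, c2=0)

c1 at macro-step 3 = 1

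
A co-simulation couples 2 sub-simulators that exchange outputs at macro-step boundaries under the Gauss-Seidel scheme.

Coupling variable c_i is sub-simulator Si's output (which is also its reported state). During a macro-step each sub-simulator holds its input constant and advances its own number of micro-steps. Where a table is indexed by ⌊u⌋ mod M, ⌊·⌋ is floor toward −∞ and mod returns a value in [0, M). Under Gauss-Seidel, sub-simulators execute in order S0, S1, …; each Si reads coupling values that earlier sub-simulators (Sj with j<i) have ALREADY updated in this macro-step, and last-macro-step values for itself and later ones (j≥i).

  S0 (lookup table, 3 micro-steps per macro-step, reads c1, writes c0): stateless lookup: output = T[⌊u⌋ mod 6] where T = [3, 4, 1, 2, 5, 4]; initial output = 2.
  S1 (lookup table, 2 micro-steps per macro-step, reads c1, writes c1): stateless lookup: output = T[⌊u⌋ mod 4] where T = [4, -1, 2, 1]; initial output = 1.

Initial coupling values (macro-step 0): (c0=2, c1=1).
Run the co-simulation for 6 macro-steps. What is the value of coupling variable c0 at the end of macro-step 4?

macro 1: S0 reads c1=1 → after 3×micro: 4; S1 reads c1=1 → after 2×micro: -1 ⇒ (c0=4, c1=-1)
macro 2: S0 reads c1=-1 → after 3×micro: 4; S1 reads c1=-1 → after 2×micro: 1 ⇒ (c0=4, c1=1)
macro 3: S0 reads c1=1 → after 3×micro: 4; S1 reads c1=1 → after 2×micro: -1 ⇒ (c0=4, c1=-1)
macro 4: S0 reads c1=-1 → after 3×micro: 4; S1 reads c1=-1 → after 2×micro: 1 ⇒ (c0=4, c1=1)
macro 5: S0 reads c1=1 → after 3×micro: 4; S1 reads c1=1 → after 2×micro: -1 ⇒ (c0=4, c1=-1)
macro 6: S0 reads c1=-1 → after 3×micro: 4; S1 reads c1=-1 → after 2×micro: 1 ⇒ (c0=4, c1=1)

c0 at macro-step 4 = 4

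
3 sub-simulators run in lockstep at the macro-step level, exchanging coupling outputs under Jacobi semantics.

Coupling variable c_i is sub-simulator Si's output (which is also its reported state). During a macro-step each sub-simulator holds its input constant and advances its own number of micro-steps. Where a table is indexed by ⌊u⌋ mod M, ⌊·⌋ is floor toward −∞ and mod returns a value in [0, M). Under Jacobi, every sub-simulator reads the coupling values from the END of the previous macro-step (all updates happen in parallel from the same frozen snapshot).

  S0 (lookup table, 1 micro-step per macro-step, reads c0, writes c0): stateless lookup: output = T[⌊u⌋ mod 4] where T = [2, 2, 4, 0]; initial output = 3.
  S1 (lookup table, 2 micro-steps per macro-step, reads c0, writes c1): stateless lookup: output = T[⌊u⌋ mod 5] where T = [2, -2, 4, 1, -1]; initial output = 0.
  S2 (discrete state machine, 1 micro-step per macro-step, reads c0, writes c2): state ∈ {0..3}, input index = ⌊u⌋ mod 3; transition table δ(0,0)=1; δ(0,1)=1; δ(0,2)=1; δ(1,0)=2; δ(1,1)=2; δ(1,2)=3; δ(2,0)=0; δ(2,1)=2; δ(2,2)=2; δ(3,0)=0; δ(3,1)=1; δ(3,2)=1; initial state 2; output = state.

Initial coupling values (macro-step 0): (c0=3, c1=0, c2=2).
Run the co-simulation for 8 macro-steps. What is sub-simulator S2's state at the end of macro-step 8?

macro 1: S0 reads c0=3 → after 1×micro: 0; S1 reads c0=3 → after 2×micro: 1; S2 reads c0=3 → after 1×micro: 0 ⇒ (c0=0, c1=1, c2=0)
macro 2: S0 reads c0=0 → after 1×micro: 2; S1 reads c0=0 → after 2×micro: 2; S2 reads c0=0 → after 1×micro: 1 ⇒ (c0=2, c1=2, c2=1)
macro 3: S0 reads c0=2 → after 1×micro: 4; S1 reads c0=2 → after 2×micro: 4; S2 reads c0=2 → after 1×micro: 3 ⇒ (c0=4, c1=4, c2=3)
macro 4: S0 reads c0=4 → after 1×micro: 2; S1 reads c0=4 → after 2×micro: -1; S2 reads c0=4 → after 1×micro: 1 ⇒ (c0=2, c1=-1, c2=1)
macro 5: S0 reads c0=2 → after 1×micro: 4; S1 reads c0=2 → after 2×micro: 4; S2 reads c0=2 → after 1×micro: 3 ⇒ (c0=4, c1=4, c2=3)
macro 6: S0 reads c0=4 → after 1×micro: 2; S1 reads c0=4 → after 2×micro: -1; S2 reads c0=4 → after 1×micro: 1 ⇒ (c0=2, c1=-1, c2=1)
macro 7: S0 reads c0=2 → after 1×micro: 4; S1 reads c0=2 → after 2×micro: 4; S2 reads c0=2 → after 1×micro: 3 ⇒ (c0=4, c1=4, c2=3)
macro 8: S0 reads c0=4 → after 1×micro: 2; S1 reads c0=4 → after 2×micro: -1; S2 reads c0=4 → after 1×micro: 1 ⇒ (c0=2, c1=-1, c2=1)

S2 state at macro-step 8 = 1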